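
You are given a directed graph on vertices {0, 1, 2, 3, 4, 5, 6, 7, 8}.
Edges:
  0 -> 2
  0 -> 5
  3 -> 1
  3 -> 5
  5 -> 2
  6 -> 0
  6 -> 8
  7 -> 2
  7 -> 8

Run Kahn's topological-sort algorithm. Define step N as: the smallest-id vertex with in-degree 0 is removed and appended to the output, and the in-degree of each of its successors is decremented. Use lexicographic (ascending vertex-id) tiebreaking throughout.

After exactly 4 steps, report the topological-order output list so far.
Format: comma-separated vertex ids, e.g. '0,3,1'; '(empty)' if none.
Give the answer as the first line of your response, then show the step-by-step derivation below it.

3,1,4,6

step 1: output 3; order=[3]; indeg=(1,0,3,0,0,1,0,0,2)
step 2: output 1; order=[3,1]; indeg=(1,0,3,0,0,1,0,0,2)
step 3: output 4; order=[3,1,4]; indeg=(1,0,3,0,0,1,0,0,2)
step 4: output 6; order=[3,1,4,6]; indeg=(0,0,3,0,0,1,0,0,1)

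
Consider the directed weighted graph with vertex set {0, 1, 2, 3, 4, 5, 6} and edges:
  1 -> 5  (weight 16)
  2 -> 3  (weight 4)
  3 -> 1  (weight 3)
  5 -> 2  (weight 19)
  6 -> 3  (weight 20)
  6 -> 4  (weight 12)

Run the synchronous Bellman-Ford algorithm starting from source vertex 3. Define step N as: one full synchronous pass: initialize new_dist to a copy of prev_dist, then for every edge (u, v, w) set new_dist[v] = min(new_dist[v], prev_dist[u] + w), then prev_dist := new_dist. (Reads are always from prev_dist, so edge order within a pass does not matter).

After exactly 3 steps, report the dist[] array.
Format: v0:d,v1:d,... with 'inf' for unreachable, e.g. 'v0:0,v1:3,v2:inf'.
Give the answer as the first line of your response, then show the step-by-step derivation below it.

v0:inf,v1:3,v2:38,v3:0,v4:inf,v5:19,v6:inf

step 1: dist = v0:inf,v1:3,v2:inf,v3:0,v4:inf,v5:inf,v6:inf
step 2: dist = v0:inf,v1:3,v2:inf,v3:0,v4:inf,v5:19,v6:inf
step 3: dist = v0:inf,v1:3,v2:38,v3:0,v4:inf,v5:19,v6:inf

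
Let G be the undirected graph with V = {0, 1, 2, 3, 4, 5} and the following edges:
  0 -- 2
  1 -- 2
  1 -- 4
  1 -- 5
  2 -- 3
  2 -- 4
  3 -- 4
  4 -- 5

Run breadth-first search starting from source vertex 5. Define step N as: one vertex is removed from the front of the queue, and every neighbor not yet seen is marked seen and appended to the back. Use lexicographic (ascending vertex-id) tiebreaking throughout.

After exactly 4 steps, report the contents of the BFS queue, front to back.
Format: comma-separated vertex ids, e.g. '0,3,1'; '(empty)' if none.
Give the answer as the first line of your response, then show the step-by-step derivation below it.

3,0

step 1: dequeue 5; queue=[1,4]; order=5
step 2: dequeue 1; queue=[4,2]; order=5,1
step 3: dequeue 4; queue=[2,3]; order=5,1,4
step 4: dequeue 2; queue=[3,0]; order=5,1,4,2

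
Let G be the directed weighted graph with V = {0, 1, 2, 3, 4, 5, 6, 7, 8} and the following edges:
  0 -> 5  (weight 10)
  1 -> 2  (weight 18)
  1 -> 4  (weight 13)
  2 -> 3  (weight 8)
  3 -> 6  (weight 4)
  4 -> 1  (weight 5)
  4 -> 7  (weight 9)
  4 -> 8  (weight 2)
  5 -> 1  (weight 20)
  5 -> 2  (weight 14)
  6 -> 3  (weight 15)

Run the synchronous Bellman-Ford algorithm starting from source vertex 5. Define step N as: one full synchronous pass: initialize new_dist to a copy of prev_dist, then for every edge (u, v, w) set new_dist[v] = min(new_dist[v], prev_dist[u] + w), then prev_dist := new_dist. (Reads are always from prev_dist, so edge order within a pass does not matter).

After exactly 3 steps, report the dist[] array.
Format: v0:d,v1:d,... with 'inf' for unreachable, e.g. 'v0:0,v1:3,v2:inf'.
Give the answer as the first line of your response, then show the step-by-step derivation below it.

v0:inf,v1:20,v2:14,v3:22,v4:33,v5:0,v6:26,v7:42,v8:35

step 1: dist = v0:inf,v1:20,v2:14,v3:inf,v4:inf,v5:0,v6:inf,v7:inf,v8:inf
step 2: dist = v0:inf,v1:20,v2:14,v3:22,v4:33,v5:0,v6:inf,v7:inf,v8:inf
step 3: dist = v0:inf,v1:20,v2:14,v3:22,v4:33,v5:0,v6:26,v7:42,v8:35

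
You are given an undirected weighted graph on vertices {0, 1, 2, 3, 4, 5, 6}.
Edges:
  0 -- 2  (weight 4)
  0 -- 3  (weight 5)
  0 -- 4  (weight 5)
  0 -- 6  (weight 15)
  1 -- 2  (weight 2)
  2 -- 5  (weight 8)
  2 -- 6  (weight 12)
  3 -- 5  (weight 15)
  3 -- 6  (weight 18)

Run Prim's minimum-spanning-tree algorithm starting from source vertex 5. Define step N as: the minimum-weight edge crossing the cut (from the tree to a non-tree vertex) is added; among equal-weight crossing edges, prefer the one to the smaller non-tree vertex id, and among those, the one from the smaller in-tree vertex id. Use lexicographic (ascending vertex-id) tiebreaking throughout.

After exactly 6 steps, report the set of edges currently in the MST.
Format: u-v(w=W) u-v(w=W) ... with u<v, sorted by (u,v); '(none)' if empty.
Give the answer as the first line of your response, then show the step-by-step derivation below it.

0-2(w=4) 0-3(w=5) 0-4(w=5) 1-2(w=2) 2-5(w=8) 2-6(w=12)

step 1: add edge 2-5 (w=8); MST = {2-5(w=8)}
step 2: add edge 1-2 (w=2); MST = {1-2(w=2) 2-5(w=8)}
step 3: add edge 0-2 (w=4); MST = {0-2(w=4) 1-2(w=2) 2-5(w=8)}
step 4: add edge 0-3 (w=5); MST = {0-2(w=4) 0-3(w=5) 1-2(w=2) 2-5(w=8)}
step 5: add edge 0-4 (w=5); MST = {0-2(w=4) 0-3(w=5) 0-4(w=5) 1-2(w=2) 2-5(w=8)}
step 6: add edge 2-6 (w=12); MST = {0-2(w=4) 0-3(w=5) 0-4(w=5) 1-2(w=2) 2-5(w=8) 2-6(w=12)}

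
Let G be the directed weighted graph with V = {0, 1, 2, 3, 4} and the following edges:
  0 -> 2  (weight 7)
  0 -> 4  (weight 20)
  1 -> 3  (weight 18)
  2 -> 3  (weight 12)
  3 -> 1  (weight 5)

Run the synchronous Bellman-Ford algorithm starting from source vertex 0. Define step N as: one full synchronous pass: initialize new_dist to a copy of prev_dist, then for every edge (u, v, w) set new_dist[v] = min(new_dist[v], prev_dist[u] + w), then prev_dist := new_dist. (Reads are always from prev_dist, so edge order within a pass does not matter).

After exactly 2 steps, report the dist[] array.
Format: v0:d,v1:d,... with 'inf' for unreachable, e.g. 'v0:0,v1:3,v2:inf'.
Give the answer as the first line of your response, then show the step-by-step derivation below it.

v0:0,v1:inf,v2:7,v3:19,v4:20

step 1: dist = v0:0,v1:inf,v2:7,v3:inf,v4:20
step 2: dist = v0:0,v1:inf,v2:7,v3:19,v4:20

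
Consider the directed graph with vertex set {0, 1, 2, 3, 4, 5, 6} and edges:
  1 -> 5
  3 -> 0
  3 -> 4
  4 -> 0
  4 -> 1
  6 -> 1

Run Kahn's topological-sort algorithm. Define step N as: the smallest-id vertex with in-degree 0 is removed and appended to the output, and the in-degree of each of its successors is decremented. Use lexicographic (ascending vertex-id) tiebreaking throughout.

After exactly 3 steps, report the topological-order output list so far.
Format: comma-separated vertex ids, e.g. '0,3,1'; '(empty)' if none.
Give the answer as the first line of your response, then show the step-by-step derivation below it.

2,3,4

step 1: output 2; order=[2]; indeg=(2,2,0,0,1,1,0)
step 2: output 3; order=[2,3]; indeg=(1,2,0,0,0,1,0)
step 3: output 4; order=[2,3,4]; indeg=(0,1,0,0,0,1,0)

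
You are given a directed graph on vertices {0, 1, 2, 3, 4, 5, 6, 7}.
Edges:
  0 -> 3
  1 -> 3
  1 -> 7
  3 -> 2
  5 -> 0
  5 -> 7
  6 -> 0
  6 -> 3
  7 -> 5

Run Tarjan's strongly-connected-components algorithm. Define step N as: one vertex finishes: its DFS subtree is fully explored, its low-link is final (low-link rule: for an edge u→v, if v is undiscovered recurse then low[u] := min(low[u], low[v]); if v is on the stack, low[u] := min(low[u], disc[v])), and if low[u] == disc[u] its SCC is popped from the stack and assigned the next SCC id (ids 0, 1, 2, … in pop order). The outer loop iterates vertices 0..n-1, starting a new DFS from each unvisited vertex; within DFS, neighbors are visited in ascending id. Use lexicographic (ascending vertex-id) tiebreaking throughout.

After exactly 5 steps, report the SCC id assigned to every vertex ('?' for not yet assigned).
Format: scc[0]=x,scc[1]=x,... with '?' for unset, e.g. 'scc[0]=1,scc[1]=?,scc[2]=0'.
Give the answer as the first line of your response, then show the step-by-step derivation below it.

scc[0]=2,scc[1]=?,scc[2]=0,scc[3]=1,scc[4]=?,scc[5]=3,scc[6]=?,scc[7]=3

step 1: low=(low[0]=0,low[1]=?,low[2]=2,low[3]=1,low[4]=?,low[5]=?,low[6]=?,low[7]=?); scc=(scc[0]=?,scc[1]=?,scc[2]=0,scc[3]=?,scc[4]=?,scc[5]=?,scc[6]=?,scc[7]=?)
step 2: low=(low[0]=0,low[1]=?,low[2]=2,low[3]=1,low[4]=?,low[5]=?,low[6]=?,low[7]=?); scc=(scc[0]=?,scc[1]=?,scc[2]=0,scc[3]=1,scc[4]=?,scc[5]=?,scc[6]=?,scc[7]=?)
step 3: low=(low[0]=0,low[1]=?,low[2]=2,low[3]=1,low[4]=?,low[5]=?,low[6]=?,low[7]=?); scc=(scc[0]=2,scc[1]=?,scc[2]=0,scc[3]=1,scc[4]=?,scc[5]=?,scc[6]=?,scc[7]=?)
step 4: low=(low[0]=0,low[1]=3,low[2]=2,low[3]=1,low[4]=?,low[5]=4,low[6]=?,low[7]=4); scc=(scc[0]=2,scc[1]=?,scc[2]=0,scc[3]=1,scc[4]=?,scc[5]=?,scc[6]=?,scc[7]=?)
step 5: low=(low[0]=0,low[1]=3,low[2]=2,low[3]=1,low[4]=?,low[5]=4,low[6]=?,low[7]=4); scc=(scc[0]=2,scc[1]=?,scc[2]=0,scc[3]=1,scc[4]=?,scc[5]=3,scc[6]=?,scc[7]=3)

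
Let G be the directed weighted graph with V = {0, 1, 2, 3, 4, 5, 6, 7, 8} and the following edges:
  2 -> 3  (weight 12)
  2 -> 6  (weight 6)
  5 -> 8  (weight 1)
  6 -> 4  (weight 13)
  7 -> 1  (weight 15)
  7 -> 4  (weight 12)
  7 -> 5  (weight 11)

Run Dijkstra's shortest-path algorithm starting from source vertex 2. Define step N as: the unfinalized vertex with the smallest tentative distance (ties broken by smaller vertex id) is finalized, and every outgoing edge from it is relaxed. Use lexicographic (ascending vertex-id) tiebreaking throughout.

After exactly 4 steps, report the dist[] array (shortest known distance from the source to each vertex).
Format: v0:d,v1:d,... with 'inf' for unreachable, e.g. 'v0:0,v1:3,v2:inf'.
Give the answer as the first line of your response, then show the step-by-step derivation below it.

v0:inf,v1:inf,v2:0,v3:12,v4:19,v5:inf,v6:6,v7:inf,v8:inf

step 1: dist = v0:inf,v1:inf,v2:0,v3:12,v4:inf,v5:inf,v6:6,v7:inf,v8:inf
step 2: dist = v0:inf,v1:inf,v2:0,v3:12,v4:19,v5:inf,v6:6,v7:inf,v8:inf
step 3: dist = v0:inf,v1:inf,v2:0,v3:12,v4:19,v5:inf,v6:6,v7:inf,v8:inf
step 4: dist = v0:inf,v1:inf,v2:0,v3:12,v4:19,v5:inf,v6:6,v7:inf,v8:inf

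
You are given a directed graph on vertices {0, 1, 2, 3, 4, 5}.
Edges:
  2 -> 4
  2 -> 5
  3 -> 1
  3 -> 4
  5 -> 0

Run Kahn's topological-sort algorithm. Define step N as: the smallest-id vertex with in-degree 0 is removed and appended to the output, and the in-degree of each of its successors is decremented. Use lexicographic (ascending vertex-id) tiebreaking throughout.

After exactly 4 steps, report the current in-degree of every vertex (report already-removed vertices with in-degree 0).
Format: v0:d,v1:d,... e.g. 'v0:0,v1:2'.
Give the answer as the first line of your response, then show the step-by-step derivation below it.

v0:1,v1:0,v2:0,v3:0,v4:0,v5:0

step 1: output 2; order=[2]; indeg=(1,1,0,0,1,0)
step 2: output 3; order=[2,3]; indeg=(1,0,0,0,0,0)
step 3: output 1; order=[2,3,1]; indeg=(1,0,0,0,0,0)
step 4: output 4; order=[2,3,1,4]; indeg=(1,0,0,0,0,0)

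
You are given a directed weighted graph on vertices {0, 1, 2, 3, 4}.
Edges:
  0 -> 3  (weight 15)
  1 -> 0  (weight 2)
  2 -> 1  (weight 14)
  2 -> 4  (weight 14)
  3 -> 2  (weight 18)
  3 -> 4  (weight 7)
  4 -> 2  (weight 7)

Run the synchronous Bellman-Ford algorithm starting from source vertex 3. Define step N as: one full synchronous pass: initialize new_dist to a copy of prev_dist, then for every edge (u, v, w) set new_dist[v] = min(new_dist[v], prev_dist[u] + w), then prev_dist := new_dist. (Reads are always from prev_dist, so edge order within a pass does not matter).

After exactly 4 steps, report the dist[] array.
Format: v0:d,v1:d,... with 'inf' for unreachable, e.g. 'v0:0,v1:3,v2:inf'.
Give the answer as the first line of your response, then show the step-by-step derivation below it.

v0:30,v1:28,v2:14,v3:0,v4:7

step 1: dist = v0:inf,v1:inf,v2:18,v3:0,v4:7
step 2: dist = v0:inf,v1:32,v2:14,v3:0,v4:7
step 3: dist = v0:34,v1:28,v2:14,v3:0,v4:7
step 4: dist = v0:30,v1:28,v2:14,v3:0,v4:7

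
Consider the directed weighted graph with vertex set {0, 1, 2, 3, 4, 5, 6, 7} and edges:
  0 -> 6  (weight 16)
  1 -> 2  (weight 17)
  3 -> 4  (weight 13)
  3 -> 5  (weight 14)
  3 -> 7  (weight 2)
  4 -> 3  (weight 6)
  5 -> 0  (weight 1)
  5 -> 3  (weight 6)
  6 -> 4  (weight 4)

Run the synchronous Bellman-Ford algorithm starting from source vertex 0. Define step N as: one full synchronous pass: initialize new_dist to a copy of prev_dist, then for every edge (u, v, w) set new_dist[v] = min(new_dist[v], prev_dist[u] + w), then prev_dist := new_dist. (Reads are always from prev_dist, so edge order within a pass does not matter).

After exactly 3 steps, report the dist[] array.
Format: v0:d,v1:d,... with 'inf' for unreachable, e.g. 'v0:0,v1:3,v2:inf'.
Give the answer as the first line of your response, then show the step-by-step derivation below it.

v0:0,v1:inf,v2:inf,v3:26,v4:20,v5:inf,v6:16,v7:inf

step 1: dist = v0:0,v1:inf,v2:inf,v3:inf,v4:inf,v5:inf,v6:16,v7:inf
step 2: dist = v0:0,v1:inf,v2:inf,v3:inf,v4:20,v5:inf,v6:16,v7:inf
step 3: dist = v0:0,v1:inf,v2:inf,v3:26,v4:20,v5:inf,v6:16,v7:inf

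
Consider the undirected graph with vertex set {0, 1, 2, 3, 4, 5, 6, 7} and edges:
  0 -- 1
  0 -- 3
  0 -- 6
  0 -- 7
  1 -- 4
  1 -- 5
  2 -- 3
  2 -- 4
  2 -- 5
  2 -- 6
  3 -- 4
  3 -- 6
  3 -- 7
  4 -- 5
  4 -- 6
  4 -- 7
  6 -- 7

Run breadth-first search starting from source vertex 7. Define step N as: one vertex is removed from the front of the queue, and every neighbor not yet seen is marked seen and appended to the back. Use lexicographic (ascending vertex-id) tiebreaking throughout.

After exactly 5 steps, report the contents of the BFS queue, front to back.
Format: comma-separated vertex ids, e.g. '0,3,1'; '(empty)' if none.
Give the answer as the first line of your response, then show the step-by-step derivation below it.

1,2,5

step 1: dequeue 7; queue=[0,3,4,6]; order=7
step 2: dequeue 0; queue=[3,4,6,1]; order=7,0
step 3: dequeue 3; queue=[4,6,1,2]; order=7,0,3
step 4: dequeue 4; queue=[6,1,2,5]; order=7,0,3,4
step 5: dequeue 6; queue=[1,2,5]; order=7,0,3,4,6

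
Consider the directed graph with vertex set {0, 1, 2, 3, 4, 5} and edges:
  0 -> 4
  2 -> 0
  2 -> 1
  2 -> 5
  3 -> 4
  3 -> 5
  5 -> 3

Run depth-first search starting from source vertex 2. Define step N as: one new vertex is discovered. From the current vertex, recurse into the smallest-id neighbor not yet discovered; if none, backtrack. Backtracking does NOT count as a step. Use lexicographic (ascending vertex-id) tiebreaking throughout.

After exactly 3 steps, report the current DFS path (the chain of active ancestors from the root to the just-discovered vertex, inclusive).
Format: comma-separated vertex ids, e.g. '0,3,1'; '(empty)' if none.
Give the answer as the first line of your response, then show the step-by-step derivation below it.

2,0,4

step 1: discover 2; path=2; order=2
step 2: discover 0; path=2>0; order=2,0
step 3: discover 4; path=2>0>4; order=2,0,4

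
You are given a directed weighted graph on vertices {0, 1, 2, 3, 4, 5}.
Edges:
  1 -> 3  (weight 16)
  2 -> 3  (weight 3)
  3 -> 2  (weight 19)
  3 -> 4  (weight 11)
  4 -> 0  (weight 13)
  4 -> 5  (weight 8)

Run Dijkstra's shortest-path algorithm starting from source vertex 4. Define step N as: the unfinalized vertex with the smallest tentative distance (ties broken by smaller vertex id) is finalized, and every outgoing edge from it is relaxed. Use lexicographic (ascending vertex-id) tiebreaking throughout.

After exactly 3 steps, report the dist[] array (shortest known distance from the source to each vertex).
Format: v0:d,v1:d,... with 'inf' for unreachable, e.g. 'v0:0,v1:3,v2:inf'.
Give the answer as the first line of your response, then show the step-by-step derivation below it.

v0:13,v1:inf,v2:inf,v3:inf,v4:0,v5:8

step 1: dist = v0:13,v1:inf,v2:inf,v3:inf,v4:0,v5:8
step 2: dist = v0:13,v1:inf,v2:inf,v3:inf,v4:0,v5:8
step 3: dist = v0:13,v1:inf,v2:inf,v3:inf,v4:0,v5:8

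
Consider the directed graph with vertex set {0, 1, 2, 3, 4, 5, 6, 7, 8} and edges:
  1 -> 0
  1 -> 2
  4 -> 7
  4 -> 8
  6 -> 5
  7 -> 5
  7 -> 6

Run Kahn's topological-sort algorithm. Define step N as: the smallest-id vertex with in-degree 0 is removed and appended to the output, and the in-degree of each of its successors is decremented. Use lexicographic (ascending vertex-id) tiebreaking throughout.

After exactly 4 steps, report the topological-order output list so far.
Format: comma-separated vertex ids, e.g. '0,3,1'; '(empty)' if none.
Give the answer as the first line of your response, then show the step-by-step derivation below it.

1,0,2,3

step 1: output 1; order=[1]; indeg=(0,0,0,0,0,2,1,1,1)
step 2: output 0; order=[1,0]; indeg=(0,0,0,0,0,2,1,1,1)
step 3: output 2; order=[1,0,2]; indeg=(0,0,0,0,0,2,1,1,1)
step 4: output 3; order=[1,0,2,3]; indeg=(0,0,0,0,0,2,1,1,1)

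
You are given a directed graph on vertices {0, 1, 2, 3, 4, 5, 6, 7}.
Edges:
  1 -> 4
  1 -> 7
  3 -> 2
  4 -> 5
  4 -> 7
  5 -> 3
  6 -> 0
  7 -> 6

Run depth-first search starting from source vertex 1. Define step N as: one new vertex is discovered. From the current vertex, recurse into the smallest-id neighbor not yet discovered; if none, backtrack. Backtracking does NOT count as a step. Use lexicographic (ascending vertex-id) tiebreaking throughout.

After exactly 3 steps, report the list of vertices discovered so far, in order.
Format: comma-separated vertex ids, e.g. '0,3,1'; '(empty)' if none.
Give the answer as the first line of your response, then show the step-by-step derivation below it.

1,4,5

step 1: discover 1; path=1; order=1
step 2: discover 4; path=1>4; order=1,4
step 3: discover 5; path=1>4>5; order=1,4,5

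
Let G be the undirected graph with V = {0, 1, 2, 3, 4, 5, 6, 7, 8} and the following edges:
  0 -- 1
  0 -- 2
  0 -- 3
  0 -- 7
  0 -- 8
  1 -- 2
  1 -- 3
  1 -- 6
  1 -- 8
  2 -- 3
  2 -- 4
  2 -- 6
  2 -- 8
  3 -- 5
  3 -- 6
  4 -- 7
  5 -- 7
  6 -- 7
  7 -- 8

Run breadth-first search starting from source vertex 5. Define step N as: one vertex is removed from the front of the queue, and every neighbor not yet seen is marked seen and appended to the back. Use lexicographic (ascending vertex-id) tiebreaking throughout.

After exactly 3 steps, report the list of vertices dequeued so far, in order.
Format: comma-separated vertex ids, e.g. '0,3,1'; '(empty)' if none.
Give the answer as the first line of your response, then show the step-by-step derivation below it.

5,3,7

step 1: dequeue 5; queue=[3,7]; order=5
step 2: dequeue 3; queue=[7,0,1,2,6]; order=5,3
step 3: dequeue 7; queue=[0,1,2,6,4,8]; order=5,3,7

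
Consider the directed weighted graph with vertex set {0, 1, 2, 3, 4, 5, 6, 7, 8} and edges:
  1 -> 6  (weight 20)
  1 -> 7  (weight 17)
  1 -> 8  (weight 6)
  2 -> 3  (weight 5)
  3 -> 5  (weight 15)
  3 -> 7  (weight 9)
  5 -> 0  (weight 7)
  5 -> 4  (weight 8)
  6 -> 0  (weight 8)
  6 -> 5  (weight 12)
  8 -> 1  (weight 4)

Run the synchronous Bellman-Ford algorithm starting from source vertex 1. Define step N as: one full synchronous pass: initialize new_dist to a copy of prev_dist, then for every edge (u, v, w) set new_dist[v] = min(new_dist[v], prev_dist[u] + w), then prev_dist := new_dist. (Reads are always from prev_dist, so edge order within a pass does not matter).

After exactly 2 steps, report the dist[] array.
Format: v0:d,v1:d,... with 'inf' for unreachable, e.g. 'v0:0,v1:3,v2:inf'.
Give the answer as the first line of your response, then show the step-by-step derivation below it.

v0:28,v1:0,v2:inf,v3:inf,v4:inf,v5:32,v6:20,v7:17,v8:6

step 1: dist = v0:inf,v1:0,v2:inf,v3:inf,v4:inf,v5:inf,v6:20,v7:17,v8:6
step 2: dist = v0:28,v1:0,v2:inf,v3:inf,v4:inf,v5:32,v6:20,v7:17,v8:6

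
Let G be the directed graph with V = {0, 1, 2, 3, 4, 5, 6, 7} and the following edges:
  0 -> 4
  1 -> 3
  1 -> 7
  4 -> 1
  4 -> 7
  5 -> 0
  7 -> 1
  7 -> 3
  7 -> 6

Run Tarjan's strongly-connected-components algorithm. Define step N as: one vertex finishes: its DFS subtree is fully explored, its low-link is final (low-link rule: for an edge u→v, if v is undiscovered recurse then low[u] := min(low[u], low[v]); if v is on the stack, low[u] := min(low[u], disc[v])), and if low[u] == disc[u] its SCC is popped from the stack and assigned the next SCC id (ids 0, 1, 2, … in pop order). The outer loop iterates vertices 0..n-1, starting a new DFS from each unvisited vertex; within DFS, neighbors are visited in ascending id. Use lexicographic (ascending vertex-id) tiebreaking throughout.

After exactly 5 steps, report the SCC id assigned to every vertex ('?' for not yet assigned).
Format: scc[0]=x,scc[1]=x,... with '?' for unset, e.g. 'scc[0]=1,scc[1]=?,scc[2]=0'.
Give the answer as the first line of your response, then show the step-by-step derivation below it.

scc[0]=?,scc[1]=2,scc[2]=?,scc[3]=0,scc[4]=3,scc[5]=?,scc[6]=1,scc[7]=2

step 1: low=(low[0]=0,low[1]=2,low[2]=?,low[3]=3,low[4]=1,low[5]=?,low[6]=?,low[7]=?); scc=(scc[0]=?,scc[1]=?,scc[2]=?,scc[3]=0,scc[4]=?,scc[5]=?,scc[6]=?,scc[7]=?)
step 2: low=(low[0]=0,low[1]=2,low[2]=?,low[3]=3,low[4]=1,low[5]=?,low[6]=5,low[7]=2); scc=(scc[0]=?,scc[1]=?,scc[2]=?,scc[3]=0,scc[4]=?,scc[5]=?,scc[6]=1,scc[7]=?)
step 3: low=(low[0]=0,low[1]=2,low[2]=?,low[3]=3,low[4]=1,low[5]=?,low[6]=5,low[7]=2); scc=(scc[0]=?,scc[1]=?,scc[2]=?,scc[3]=0,scc[4]=?,scc[5]=?,scc[6]=1,scc[7]=?)
step 4: low=(low[0]=0,low[1]=2,low[2]=?,low[3]=3,low[4]=1,low[5]=?,low[6]=5,low[7]=2); scc=(scc[0]=?,scc[1]=2,scc[2]=?,scc[3]=0,scc[4]=?,scc[5]=?,scc[6]=1,scc[7]=2)
step 5: low=(low[0]=0,low[1]=2,low[2]=?,low[3]=3,low[4]=1,low[5]=?,low[6]=5,low[7]=2); scc=(scc[0]=?,scc[1]=2,scc[2]=?,scc[3]=0,scc[4]=3,scc[5]=?,scc[6]=1,scc[7]=2)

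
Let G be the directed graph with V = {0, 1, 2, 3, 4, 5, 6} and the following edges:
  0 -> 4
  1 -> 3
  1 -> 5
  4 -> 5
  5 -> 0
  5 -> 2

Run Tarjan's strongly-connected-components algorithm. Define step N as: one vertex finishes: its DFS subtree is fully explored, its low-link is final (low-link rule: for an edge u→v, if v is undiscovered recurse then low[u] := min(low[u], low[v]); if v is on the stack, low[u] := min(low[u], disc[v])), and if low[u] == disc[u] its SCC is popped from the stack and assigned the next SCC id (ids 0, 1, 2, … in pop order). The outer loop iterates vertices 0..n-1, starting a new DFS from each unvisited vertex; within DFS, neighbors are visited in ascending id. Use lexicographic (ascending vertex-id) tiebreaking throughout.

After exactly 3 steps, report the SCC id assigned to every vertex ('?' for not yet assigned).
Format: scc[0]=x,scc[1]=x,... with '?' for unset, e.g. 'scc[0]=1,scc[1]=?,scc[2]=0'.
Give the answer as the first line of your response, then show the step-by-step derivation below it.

scc[0]=?,scc[1]=?,scc[2]=0,scc[3]=?,scc[4]=?,scc[5]=?,scc[6]=?

step 1: low=(low[0]=0,low[1]=?,low[2]=3,low[3]=?,low[4]=1,low[5]=0,low[6]=?); scc=(scc[0]=?,scc[1]=?,scc[2]=0,scc[3]=?,scc[4]=?,scc[5]=?,scc[6]=?)
step 2: low=(low[0]=0,low[1]=?,low[2]=3,low[3]=?,low[4]=1,low[5]=0,low[6]=?); scc=(scc[0]=?,scc[1]=?,scc[2]=0,scc[3]=?,scc[4]=?,scc[5]=?,scc[6]=?)
step 3: low=(low[0]=0,low[1]=?,low[2]=3,low[3]=?,low[4]=0,low[5]=0,low[6]=?); scc=(scc[0]=?,scc[1]=?,scc[2]=0,scc[3]=?,scc[4]=?,scc[5]=?,scc[6]=?)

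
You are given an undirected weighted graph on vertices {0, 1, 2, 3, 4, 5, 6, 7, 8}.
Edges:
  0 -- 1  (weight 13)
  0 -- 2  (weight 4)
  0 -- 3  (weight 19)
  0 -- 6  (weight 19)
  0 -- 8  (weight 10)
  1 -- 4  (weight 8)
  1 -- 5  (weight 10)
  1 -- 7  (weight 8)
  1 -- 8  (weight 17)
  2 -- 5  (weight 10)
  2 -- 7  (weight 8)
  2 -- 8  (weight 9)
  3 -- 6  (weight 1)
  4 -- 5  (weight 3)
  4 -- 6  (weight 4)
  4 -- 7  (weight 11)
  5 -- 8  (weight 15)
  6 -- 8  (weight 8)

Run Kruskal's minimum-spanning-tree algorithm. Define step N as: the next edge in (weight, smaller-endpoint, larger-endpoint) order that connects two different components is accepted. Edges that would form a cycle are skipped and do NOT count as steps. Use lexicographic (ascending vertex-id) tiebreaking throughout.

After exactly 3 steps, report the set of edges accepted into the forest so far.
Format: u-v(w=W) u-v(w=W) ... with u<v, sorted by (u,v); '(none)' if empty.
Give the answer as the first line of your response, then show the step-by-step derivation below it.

0-2(w=4) 3-6(w=1) 4-5(w=3)

step 1: add edge 3-6 (w=1); MST = {3-6(w=1)}
step 2: add edge 4-5 (w=3); MST = {3-6(w=1) 4-5(w=3)}
step 3: add edge 0-2 (w=4); MST = {0-2(w=4) 3-6(w=1) 4-5(w=3)}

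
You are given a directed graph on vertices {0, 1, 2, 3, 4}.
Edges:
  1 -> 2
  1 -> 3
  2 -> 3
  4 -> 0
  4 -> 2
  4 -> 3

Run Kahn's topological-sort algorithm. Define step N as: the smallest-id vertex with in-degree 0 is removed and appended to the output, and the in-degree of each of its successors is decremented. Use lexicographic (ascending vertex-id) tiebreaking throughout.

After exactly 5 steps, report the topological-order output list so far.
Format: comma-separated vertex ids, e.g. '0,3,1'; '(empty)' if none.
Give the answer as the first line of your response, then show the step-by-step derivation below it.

1,4,0,2,3

step 1: output 1; order=[1]; indeg=(1,0,1,2,0)
step 2: output 4; order=[1,4]; indeg=(0,0,0,1,0)
step 3: output 0; order=[1,4,0]; indeg=(0,0,0,1,0)
step 4: output 2; order=[1,4,0,2]; indeg=(0,0,0,0,0)
step 5: output 3; order=[1,4,0,2,3]; indeg=(0,0,0,0,0)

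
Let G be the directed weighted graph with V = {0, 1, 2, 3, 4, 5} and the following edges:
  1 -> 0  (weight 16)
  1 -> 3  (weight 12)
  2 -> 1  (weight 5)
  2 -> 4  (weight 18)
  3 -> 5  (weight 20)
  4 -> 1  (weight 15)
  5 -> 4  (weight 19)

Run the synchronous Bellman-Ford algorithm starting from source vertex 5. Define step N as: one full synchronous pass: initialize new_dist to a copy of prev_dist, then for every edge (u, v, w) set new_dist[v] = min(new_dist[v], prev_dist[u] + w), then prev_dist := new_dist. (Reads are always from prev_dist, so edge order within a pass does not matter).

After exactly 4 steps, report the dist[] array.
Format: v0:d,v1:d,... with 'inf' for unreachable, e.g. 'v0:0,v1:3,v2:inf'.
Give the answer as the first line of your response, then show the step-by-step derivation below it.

v0:50,v1:34,v2:inf,v3:46,v4:19,v5:0

step 1: dist = v0:inf,v1:inf,v2:inf,v3:inf,v4:19,v5:0
step 2: dist = v0:inf,v1:34,v2:inf,v3:inf,v4:19,v5:0
step 3: dist = v0:50,v1:34,v2:inf,v3:46,v4:19,v5:0
step 4: dist = v0:50,v1:34,v2:inf,v3:46,v4:19,v5:0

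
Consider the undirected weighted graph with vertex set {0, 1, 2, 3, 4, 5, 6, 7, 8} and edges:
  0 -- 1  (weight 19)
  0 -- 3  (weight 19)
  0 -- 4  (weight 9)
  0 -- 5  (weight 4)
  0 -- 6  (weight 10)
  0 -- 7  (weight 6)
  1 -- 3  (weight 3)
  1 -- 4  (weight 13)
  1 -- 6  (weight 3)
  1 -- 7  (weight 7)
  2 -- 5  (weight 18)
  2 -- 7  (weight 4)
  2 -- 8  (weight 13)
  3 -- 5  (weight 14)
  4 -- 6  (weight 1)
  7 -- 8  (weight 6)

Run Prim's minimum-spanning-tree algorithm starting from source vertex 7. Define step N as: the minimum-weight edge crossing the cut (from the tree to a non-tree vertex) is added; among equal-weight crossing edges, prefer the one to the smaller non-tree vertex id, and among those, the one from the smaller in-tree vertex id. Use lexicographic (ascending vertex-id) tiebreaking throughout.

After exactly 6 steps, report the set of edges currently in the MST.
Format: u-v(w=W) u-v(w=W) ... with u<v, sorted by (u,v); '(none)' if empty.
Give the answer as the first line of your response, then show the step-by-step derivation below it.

0-5(w=4) 0-7(w=6) 1-3(w=3) 1-7(w=7) 2-7(w=4) 7-8(w=6)

step 1: add edge 2-7 (w=4); MST = {2-7(w=4)}
step 2: add edge 0-7 (w=6); MST = {0-7(w=6) 2-7(w=4)}
step 3: add edge 0-5 (w=4); MST = {0-5(w=4) 0-7(w=6) 2-7(w=4)}
step 4: add edge 7-8 (w=6); MST = {0-5(w=4) 0-7(w=6) 2-7(w=4) 7-8(w=6)}
step 5: add edge 1-7 (w=7); MST = {0-5(w=4) 0-7(w=6) 1-7(w=7) 2-7(w=4) 7-8(w=6)}
step 6: add edge 1-3 (w=3); MST = {0-5(w=4) 0-7(w=6) 1-3(w=3) 1-7(w=7) 2-7(w=4) 7-8(w=6)}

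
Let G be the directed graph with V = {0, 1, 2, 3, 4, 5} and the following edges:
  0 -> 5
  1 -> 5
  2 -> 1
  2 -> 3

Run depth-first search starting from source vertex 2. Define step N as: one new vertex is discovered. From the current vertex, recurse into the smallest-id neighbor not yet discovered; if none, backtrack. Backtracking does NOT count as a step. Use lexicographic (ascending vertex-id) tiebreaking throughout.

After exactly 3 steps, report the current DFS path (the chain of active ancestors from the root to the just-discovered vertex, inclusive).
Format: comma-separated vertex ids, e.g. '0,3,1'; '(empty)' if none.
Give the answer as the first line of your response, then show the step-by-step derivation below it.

2,1,5

step 1: discover 2; path=2; order=2
step 2: discover 1; path=2>1; order=2,1
step 3: discover 5; path=2>1>5; order=2,1,5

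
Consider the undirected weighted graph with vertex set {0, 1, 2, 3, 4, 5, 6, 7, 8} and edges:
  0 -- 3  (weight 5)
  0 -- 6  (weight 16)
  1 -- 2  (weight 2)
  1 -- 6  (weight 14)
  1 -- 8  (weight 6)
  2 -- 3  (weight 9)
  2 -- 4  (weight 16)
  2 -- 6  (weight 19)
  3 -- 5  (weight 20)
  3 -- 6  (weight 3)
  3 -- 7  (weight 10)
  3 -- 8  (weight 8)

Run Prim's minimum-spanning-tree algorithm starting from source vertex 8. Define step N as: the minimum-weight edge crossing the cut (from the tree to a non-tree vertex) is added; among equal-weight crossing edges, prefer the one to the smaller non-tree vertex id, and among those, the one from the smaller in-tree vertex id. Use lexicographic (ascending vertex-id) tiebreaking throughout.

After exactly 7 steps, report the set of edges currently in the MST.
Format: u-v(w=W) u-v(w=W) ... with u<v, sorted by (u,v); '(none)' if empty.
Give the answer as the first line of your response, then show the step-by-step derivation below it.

0-3(w=5) 1-2(w=2) 1-8(w=6) 2-4(w=16) 3-6(w=3) 3-7(w=10) 3-8(w=8)

step 1: add edge 1-8 (w=6); MST = {1-8(w=6)}
step 2: add edge 1-2 (w=2); MST = {1-2(w=2) 1-8(w=6)}
step 3: add edge 3-8 (w=8); MST = {1-2(w=2) 1-8(w=6) 3-8(w=8)}
step 4: add edge 3-6 (w=3); MST = {1-2(w=2) 1-8(w=6) 3-6(w=3) 3-8(w=8)}
step 5: add edge 0-3 (w=5); MST = {0-3(w=5) 1-2(w=2) 1-8(w=6) 3-6(w=3) 3-8(w=8)}
step 6: add edge 3-7 (w=10); MST = {0-3(w=5) 1-2(w=2) 1-8(w=6) 3-6(w=3) 3-7(w=10) 3-8(w=8)}
step 7: add edge 2-4 (w=16); MST = {0-3(w=5) 1-2(w=2) 1-8(w=6) 2-4(w=16) 3-6(w=3) 3-7(w=10) 3-8(w=8)}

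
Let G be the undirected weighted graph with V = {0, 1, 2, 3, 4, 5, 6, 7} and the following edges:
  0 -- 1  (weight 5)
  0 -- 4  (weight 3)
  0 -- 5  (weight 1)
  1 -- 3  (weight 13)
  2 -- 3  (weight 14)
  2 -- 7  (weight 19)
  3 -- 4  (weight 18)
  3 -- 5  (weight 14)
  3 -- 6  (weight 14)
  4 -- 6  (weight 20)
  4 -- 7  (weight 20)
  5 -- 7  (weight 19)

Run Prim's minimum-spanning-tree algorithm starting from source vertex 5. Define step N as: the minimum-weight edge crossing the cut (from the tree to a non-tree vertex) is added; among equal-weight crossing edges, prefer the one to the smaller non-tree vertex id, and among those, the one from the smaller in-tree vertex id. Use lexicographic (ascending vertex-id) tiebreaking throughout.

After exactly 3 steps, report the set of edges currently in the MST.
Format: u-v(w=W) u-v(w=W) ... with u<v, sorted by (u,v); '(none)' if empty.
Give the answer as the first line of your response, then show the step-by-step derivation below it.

0-1(w=5) 0-4(w=3) 0-5(w=1)

step 1: add edge 0-5 (w=1); MST = {0-5(w=1)}
step 2: add edge 0-4 (w=3); MST = {0-4(w=3) 0-5(w=1)}
step 3: add edge 0-1 (w=5); MST = {0-1(w=5) 0-4(w=3) 0-5(w=1)}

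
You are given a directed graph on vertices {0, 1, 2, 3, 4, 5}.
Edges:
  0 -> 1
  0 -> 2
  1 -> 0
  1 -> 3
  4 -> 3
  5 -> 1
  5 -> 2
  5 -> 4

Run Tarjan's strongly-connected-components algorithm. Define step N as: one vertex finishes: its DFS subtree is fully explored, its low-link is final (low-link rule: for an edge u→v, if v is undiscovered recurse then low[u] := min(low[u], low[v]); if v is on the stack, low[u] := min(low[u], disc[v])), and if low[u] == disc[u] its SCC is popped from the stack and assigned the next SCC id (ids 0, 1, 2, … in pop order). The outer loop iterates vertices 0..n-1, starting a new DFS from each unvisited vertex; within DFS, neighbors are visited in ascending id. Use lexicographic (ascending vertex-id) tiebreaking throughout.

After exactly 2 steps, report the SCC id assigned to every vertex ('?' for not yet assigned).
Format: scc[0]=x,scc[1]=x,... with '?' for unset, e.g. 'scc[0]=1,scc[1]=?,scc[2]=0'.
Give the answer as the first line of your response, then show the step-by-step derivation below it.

scc[0]=?,scc[1]=?,scc[2]=?,scc[3]=0,scc[4]=?,scc[5]=?

step 1: low=(low[0]=0,low[1]=0,low[2]=?,low[3]=2,low[4]=?,low[5]=?); scc=(scc[0]=?,scc[1]=?,scc[2]=?,scc[3]=0,scc[4]=?,scc[5]=?)
step 2: low=(low[0]=0,low[1]=0,low[2]=?,low[3]=2,low[4]=?,low[5]=?); scc=(scc[0]=?,scc[1]=?,scc[2]=?,scc[3]=0,scc[4]=?,scc[5]=?)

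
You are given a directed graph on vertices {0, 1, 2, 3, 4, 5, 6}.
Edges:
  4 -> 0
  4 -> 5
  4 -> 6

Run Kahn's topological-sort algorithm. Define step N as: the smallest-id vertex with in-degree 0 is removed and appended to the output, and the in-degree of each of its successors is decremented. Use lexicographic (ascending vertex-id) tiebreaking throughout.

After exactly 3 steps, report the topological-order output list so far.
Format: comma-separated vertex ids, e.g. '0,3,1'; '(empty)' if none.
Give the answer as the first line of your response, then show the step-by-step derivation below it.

1,2,3

step 1: output 1; order=[1]; indeg=(1,0,0,0,0,1,1)
step 2: output 2; order=[1,2]; indeg=(1,0,0,0,0,1,1)
step 3: output 3; order=[1,2,3]; indeg=(1,0,0,0,0,1,1)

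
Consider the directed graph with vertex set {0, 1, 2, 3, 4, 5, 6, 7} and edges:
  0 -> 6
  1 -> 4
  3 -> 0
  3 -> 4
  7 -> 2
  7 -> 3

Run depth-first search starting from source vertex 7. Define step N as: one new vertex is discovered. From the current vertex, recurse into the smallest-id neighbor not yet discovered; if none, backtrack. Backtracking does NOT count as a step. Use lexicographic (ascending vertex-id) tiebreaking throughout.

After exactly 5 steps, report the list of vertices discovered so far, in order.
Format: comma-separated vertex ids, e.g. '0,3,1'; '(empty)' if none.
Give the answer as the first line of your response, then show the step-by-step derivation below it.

7,2,3,0,6

step 1: discover 7; path=7; order=7
step 2: discover 2; path=7>2; order=7,2
step 3: discover 3; path=7>3; order=7,2,3
step 4: discover 0; path=7>3>0; order=7,2,3,0
step 5: discover 6; path=7>3>0>6; order=7,2,3,0,6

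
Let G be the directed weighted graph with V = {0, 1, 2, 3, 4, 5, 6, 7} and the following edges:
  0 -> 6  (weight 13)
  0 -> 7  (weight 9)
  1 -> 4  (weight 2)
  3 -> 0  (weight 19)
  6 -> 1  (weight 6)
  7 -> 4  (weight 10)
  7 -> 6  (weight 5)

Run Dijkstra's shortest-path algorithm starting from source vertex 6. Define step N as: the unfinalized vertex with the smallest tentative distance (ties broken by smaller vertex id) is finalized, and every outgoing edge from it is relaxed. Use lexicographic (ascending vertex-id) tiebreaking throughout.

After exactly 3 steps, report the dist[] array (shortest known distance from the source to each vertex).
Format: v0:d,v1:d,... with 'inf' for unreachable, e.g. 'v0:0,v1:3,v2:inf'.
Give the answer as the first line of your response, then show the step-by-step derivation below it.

v0:inf,v1:6,v2:inf,v3:inf,v4:8,v5:inf,v6:0,v7:inf

step 1: dist = v0:inf,v1:6,v2:inf,v3:inf,v4:inf,v5:inf,v6:0,v7:inf
step 2: dist = v0:inf,v1:6,v2:inf,v3:inf,v4:8,v5:inf,v6:0,v7:inf
step 3: dist = v0:inf,v1:6,v2:inf,v3:inf,v4:8,v5:inf,v6:0,v7:inf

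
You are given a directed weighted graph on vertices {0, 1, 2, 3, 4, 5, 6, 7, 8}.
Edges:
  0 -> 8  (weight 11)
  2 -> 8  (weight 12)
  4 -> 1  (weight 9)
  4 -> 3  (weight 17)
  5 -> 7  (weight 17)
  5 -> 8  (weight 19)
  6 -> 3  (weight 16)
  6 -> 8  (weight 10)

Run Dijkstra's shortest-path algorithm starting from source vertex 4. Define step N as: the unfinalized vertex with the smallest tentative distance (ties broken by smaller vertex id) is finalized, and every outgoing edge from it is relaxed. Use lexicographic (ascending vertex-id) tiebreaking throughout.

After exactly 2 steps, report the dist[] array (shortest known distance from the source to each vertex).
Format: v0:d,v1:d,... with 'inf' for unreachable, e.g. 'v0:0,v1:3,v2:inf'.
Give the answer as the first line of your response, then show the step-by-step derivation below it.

v0:inf,v1:9,v2:inf,v3:17,v4:0,v5:inf,v6:inf,v7:inf,v8:inf

step 1: dist = v0:inf,v1:9,v2:inf,v3:17,v4:0,v5:inf,v6:inf,v7:inf,v8:inf
step 2: dist = v0:inf,v1:9,v2:inf,v3:17,v4:0,v5:inf,v6:inf,v7:inf,v8:inf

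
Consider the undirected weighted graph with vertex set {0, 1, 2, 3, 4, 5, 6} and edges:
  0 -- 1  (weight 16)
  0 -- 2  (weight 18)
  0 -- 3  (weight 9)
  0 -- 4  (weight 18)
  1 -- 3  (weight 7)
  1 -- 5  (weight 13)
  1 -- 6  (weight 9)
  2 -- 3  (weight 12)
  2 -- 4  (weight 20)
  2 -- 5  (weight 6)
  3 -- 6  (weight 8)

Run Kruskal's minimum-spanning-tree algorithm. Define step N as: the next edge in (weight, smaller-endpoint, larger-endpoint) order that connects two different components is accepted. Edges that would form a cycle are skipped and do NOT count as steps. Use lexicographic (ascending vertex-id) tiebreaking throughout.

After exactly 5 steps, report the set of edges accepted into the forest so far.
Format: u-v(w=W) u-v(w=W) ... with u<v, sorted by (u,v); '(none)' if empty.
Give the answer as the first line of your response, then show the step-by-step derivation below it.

0-3(w=9) 1-3(w=7) 2-3(w=12) 2-5(w=6) 3-6(w=8)

step 1: add edge 2-5 (w=6); MST = {2-5(w=6)}
step 2: add edge 1-3 (w=7); MST = {1-3(w=7) 2-5(w=6)}
step 3: add edge 3-6 (w=8); MST = {1-3(w=7) 2-5(w=6) 3-6(w=8)}
step 4: add edge 0-3 (w=9); MST = {0-3(w=9) 1-3(w=7) 2-5(w=6) 3-6(w=8)}
step 5: add edge 2-3 (w=12); MST = {0-3(w=9) 1-3(w=7) 2-3(w=12) 2-5(w=6) 3-6(w=8)}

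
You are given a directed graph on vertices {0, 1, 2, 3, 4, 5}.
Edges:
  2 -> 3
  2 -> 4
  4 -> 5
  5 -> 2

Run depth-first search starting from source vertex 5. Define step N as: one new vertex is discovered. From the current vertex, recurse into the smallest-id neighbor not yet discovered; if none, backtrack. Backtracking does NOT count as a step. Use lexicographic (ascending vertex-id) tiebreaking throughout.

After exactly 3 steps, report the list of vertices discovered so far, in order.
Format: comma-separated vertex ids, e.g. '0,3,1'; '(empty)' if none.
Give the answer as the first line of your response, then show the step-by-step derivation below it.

5,2,3

step 1: discover 5; path=5; order=5
step 2: discover 2; path=5>2; order=5,2
step 3: discover 3; path=5>2>3; order=5,2,3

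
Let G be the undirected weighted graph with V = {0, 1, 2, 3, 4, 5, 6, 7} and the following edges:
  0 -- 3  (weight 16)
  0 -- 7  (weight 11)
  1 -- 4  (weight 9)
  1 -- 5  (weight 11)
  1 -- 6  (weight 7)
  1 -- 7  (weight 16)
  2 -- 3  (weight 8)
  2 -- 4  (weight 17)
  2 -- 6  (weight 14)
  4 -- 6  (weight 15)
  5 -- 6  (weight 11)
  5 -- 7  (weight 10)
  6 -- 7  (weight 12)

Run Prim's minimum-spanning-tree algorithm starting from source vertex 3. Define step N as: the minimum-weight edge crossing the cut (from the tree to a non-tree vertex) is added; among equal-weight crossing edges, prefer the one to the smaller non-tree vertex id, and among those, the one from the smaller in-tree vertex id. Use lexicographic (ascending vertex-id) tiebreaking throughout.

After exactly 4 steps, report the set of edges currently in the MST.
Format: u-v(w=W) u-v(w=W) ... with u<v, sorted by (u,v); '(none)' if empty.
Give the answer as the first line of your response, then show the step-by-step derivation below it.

1-4(w=9) 1-6(w=7) 2-3(w=8) 2-6(w=14)

step 1: add edge 2-3 (w=8); MST = {2-3(w=8)}
step 2: add edge 2-6 (w=14); MST = {2-3(w=8) 2-6(w=14)}
step 3: add edge 1-6 (w=7); MST = {1-6(w=7) 2-3(w=8) 2-6(w=14)}
step 4: add edge 1-4 (w=9); MST = {1-4(w=9) 1-6(w=7) 2-3(w=8) 2-6(w=14)}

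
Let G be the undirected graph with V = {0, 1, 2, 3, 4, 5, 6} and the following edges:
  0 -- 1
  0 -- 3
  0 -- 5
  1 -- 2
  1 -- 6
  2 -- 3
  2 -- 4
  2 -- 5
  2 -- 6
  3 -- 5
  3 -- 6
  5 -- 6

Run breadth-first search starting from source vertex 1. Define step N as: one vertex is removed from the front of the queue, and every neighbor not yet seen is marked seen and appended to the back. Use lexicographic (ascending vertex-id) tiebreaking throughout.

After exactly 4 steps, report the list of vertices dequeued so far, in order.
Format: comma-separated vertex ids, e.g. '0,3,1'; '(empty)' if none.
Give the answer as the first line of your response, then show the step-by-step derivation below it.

1,0,2,6

step 1: dequeue 1; queue=[0,2,6]; order=1
step 2: dequeue 0; queue=[2,6,3,5]; order=1,0
step 3: dequeue 2; queue=[6,3,5,4]; order=1,0,2
step 4: dequeue 6; queue=[3,5,4]; order=1,0,2,6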